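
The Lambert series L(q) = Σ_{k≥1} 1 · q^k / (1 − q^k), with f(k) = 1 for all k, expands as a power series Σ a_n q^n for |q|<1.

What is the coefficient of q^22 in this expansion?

q^22  k|22↦f(k): 22:1 11:1 2:1 1:1  a_22=4

a_22 = 4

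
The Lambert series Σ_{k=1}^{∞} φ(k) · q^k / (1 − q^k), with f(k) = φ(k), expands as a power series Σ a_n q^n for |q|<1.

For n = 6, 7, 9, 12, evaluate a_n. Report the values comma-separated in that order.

d|6:{6,3,2,1}  Σφ=2+2+1+1=6
n=7: 7·1 1·7  φ→[6+1]=7
[q^9] φ(9)=6,φ(3)=2,φ(1)=1 ⇒ 9
d|12:{12,6,4,3,2,1}  Σφ=4+2+2+2+1+1=12

6, 7, 9, 12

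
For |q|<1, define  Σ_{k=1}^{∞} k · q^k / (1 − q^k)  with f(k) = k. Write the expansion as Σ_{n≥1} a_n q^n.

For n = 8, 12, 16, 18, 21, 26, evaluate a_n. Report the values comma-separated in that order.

15, 28, 31, 39, 32, 42

[q^8] f(8)=8,f(4)=4,f(2)=2,f(1)=1 ⇒ 15
d|12:{1,2,3,4,6,12}  Σf=1+2+3+4+6+12=28
d|16:{1,2,4,8,16}  Σf=1+2+4+8+16=31
[q^18] f(18)=18,f(9)=9,f(6)=6,f(3)=3,f(2)=2,f(1)=1 ⇒ 39
[q^21] f(21)=21,f(7)=7,f(3)=3,f(1)=1 ⇒ 32
n=26: 26·1 13·2 2·13 1·26  f→[26+13+2+1]=42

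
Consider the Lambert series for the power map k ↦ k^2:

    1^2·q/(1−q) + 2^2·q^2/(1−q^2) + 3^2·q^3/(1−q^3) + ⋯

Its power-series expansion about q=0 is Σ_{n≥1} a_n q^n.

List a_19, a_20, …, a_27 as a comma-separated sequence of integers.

362, 546, 500, 610, 530, 850, 651, 850, 820

d|19:{1,19}  Σf=1+361=362
n=20: 20·1 10·2 5·4 4·5 2·10 1·20  f→[400+100+25+16+4+1]=546
n=21: 1·21 3·7 7·3 21·1  f→[1+9+49+441]=500
[q^22] f(22)=484,f(11)=121,f(2)=4,f(1)=1 ⇒ 610
n=23: 1·23 23·1  f→[1+529]=530
d|24:{1,2,3,4,6,8,12,24}  Σf=1+4+9+16+36+64+144+576=850
d|25:{1,5,25}  Σf=1+25+625=651
[q^26] f(26)=676,f(13)=169,f(2)=4,f(1)=1 ⇒ 850
n=27: 27·1 9·3 3·9 1·27  f→[729+81+9+1]=820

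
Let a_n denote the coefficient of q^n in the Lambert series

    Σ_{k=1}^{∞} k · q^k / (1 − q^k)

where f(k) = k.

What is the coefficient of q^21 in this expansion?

n=21: 21·1 7·3 3·7 1·21  f→[21+7+3+1]=32

a_21 = 32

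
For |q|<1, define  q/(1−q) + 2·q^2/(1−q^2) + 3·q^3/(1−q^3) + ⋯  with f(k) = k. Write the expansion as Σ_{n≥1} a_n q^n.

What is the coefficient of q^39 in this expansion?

n=39: 1·39 3·13 13·3 39·1  f→[1+3+13+39]=56

a_39 = 56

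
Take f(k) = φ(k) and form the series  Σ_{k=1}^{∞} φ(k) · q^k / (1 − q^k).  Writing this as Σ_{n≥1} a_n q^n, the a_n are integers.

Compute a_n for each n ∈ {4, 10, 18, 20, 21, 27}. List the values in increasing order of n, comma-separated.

n=4: 1·4 2·2 4·1  φ→[1+1+2]=4
d|10:{1,2,5,10}  Σφ=1+1+4+4=10
q^18  k|18↦φ(k): 1:1 2:1 3:2 6:2 9:6 18:6  a_18=18
n=20: 1·20 2·10 4·5 5·4 10·2 20·1  φ→[1+1+2+4+4+8]=20
n=21: 21·1 7·3 3·7 1·21  φ→[12+6+2+1]=21
d|27:{1,3,9,27}  Σφ=1+2+6+18=27

4, 10, 18, 20, 21, 27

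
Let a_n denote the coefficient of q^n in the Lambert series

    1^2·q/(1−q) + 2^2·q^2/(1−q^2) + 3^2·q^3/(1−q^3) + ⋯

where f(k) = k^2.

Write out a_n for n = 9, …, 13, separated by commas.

q^9  k|9↦f(k): 1:1 3:9 9:81  a_9=91
q^10  k|10↦f(k): 1:1 2:4 5:25 10:100  a_10=130
d|11:{1,11}  Σf=1+121=122
q^12  k|12↦f(k): 12:144 6:36 4:16 3:9 2:4 1:1  a_12=210
n=13: 13·1 1·13  f→[169+1]=170

91, 130, 122, 210, 170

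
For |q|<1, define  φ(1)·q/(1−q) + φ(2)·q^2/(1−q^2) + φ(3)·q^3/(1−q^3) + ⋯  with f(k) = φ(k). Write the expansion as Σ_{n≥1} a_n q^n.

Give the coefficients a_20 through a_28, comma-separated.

d|20:{20,10,5,4,2,1}  Σφ=8+4+4+2+1+1=20
d|21:{21,7,3,1}  Σφ=12+6+2+1=21
[q^22] φ(1)=1,φ(2)=1,φ(11)=10,φ(22)=10 ⇒ 22
[q^23] φ(23)=22,φ(1)=1 ⇒ 23
[q^24] φ(24)=8,φ(12)=4,φ(8)=4,φ(6)=2,φ(4)=2,φ(3)=2,φ(2)=1,φ(1)=1 ⇒ 24
[q^25] φ(25)=20,φ(5)=4,φ(1)=1 ⇒ 25
d|26:{26,13,2,1}  Σφ=12+12+1+1=26
n=27: 1·27 3·9 9·3 27·1  φ→[1+2+6+18]=27
d|28:{28,14,7,4,2,1}  Σφ=12+6+6+2+1+1=28

20, 21, 22, 23, 24, 25, 26, 27, 28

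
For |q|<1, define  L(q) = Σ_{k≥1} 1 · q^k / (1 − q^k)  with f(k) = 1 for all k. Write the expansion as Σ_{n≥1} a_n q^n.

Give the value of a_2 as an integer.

d|2:{1,2}  Σf=1+1=2

a_2 = 2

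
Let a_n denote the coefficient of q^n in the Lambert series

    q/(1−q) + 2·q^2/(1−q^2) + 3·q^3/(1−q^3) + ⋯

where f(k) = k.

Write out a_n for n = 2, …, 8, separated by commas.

3, 4, 7, 6, 12, 8, 15

[q^2] f(2)=2,f(1)=1 ⇒ 3
d|3:{1,3}  Σf=1+3=4
n=4: 1·4 2·2 4·1  f→[1+2+4]=7
n=5: 1·5 5·1  f→[1+5]=6
[q^6] f(1)=1,f(2)=2,f(3)=3,f(6)=6 ⇒ 12
q^7  k|7↦f(k): 1:1 7:7  a_7=8
[q^8] f(1)=1,f(2)=2,f(4)=4,f(8)=8 ⇒ 15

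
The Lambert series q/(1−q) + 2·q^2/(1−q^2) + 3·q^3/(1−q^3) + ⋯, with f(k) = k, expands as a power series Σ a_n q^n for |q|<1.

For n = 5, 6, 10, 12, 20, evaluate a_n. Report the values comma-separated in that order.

d|5:{1,5}  Σf=1+5=6
n=6: 1·6 2·3 3·2 6·1  f→[1+2+3+6]=12
d|10:{1,2,5,10}  Σf=1+2+5+10=18
n=12: 1·12 2·6 3·4 4·3 6·2 12·1  f→[1+2+3+4+6+12]=28
d|20:{20,10,5,4,2,1}  Σf=20+10+5+4+2+1=42

6, 12, 18, 28, 42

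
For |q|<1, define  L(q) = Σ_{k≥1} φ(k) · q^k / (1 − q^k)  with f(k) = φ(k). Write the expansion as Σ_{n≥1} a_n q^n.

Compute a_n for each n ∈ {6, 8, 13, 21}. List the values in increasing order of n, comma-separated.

q^6  k|6↦φ(k): 1:1 2:1 3:2 6:2  a_6=6
n=8: 1·8 2·4 4·2 8·1  φ→[1+1+2+4]=8
n=13: 13·1 1·13  φ→[12+1]=13
d|21:{21,7,3,1}  Σφ=12+6+2+1=21

6, 8, 13, 21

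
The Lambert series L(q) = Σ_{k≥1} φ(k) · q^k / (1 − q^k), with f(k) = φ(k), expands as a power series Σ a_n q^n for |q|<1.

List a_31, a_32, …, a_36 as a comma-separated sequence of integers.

[q^31] φ(1)=1,φ(31)=30 ⇒ 31
[q^32] φ(1)=1,φ(2)=1,φ(4)=2,φ(8)=4,φ(16)=8,φ(32)=16 ⇒ 32
n=33: 1·33 3·11 11·3 33·1  φ→[1+2+10+20]=33
n=34: 34·1 17·2 2·17 1·34  φ→[16+16+1+1]=34
n=35: 1·35 5·7 7·5 35·1  φ→[1+4+6+24]=35
d|36:{1,2,3,4,6,9,12,18,36}  Σφ=1+1+2+2+2+6+4+6+12=36

31, 32, 33, 34, 35, 36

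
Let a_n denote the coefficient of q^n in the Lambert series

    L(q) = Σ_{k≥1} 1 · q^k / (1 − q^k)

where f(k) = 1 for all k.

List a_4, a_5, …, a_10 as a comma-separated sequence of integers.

q^4  k|4↦f(k): 4:1 2:1 1:1  a_4=3
q^5  k|5↦f(k): 1:1 5:1  a_5=2
n=6: 1·6 2·3 3·2 6·1  f→[1+1+1+1]=4
n=7: 7·1 1·7  f→[1+1]=2
q^8  k|8↦f(k): 8:1 4:1 2:1 1:1  a_8=4
n=9: 9·1 3·3 1·9  f→[1+1+1]=3
d|10:{10,5,2,1}  Σf=1+1+1+1=4

3, 2, 4, 2, 4, 3, 4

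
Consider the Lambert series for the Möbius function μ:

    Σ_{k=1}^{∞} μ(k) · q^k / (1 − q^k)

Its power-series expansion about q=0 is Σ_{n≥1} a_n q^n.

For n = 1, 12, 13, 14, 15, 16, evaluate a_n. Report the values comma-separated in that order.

d|1:{1}  Σμ=1=1
q^12  k|12↦μ(k): 1:1 2:-1 3:-1 4:0 6:1 12:0  a_12=0
d|13:{1,13}  Σμ=1+(-1)=0
d|14:{14,7,2,1}  Σμ=1+(-1)+(-1)+1=0
n=15: 1·15 3·5 5·3 15·1  μ→[1+(-1)+(-1)+1]=0
n=16: 1·16 2·8 4·4 8·2 16·1  μ→[1+(-1)+0+0+0]=0

1, 0, 0, 0, 0, 0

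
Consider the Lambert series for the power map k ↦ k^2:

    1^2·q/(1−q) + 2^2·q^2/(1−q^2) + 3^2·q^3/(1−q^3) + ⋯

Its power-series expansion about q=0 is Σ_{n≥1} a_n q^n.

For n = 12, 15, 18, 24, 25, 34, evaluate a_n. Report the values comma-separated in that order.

210, 260, 455, 850, 651, 1450

n=12: 12·1 6·2 4·3 3·4 2·6 1·12  f→[144+36+16+9+4+1]=210
d|15:{15,5,3,1}  Σf=225+25+9+1=260
[q^18] f(1)=1,f(2)=4,f(3)=9,f(6)=36,f(9)=81,f(18)=324 ⇒ 455
n=24: 24·1 12·2 8·3 6·4 4·6 3·8 2·12 1·24  f→[576+144+64+36+16+9+4+1]=850
d|25:{25,5,1}  Σf=625+25+1=651
d|34:{34,17,2,1}  Σf=1156+289+4+1=1450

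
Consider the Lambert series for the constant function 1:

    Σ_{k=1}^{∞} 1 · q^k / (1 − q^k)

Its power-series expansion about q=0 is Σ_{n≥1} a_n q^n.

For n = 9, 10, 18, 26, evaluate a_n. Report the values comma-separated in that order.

3, 4, 6, 4

d|9:{9,3,1}  Σf=1+1+1=3
q^10  k|10↦f(k): 10:1 5:1 2:1 1:1  a_10=4
q^18  k|18↦f(k): 1:1 2:1 3:1 6:1 9:1 18:1  a_18=6
d|26:{1,2,13,26}  Σf=1+1+1+1=4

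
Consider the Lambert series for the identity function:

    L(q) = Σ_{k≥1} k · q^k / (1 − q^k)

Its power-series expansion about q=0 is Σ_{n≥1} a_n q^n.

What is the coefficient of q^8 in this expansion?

d|8:{8,4,2,1}  Σf=8+4+2+1=15

a_8 = 15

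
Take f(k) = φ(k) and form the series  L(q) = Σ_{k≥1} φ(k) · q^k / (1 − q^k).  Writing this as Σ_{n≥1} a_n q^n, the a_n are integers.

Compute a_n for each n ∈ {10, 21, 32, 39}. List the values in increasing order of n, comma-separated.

n=10: 10·1 5·2 2·5 1·10  φ→[4+4+1+1]=10
d|21:{21,7,3,1}  Σφ=12+6+2+1=21
q^32  k|32↦φ(k): 1:1 2:1 4:2 8:4 16:8 32:16  a_32=32
d|39:{1,3,13,39}  Σφ=1+2+12+24=39

10, 21, 32, 39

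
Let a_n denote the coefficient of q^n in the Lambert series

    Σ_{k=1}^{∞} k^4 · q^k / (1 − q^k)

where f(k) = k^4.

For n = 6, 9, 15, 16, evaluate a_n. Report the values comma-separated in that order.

1394, 6643, 51332, 69905

n=6: 1·6 2·3 3·2 6·1  f→[1+16+81+1296]=1394
n=9: 9·1 3·3 1·9  f→[6561+81+1]=6643
q^15  k|15↦f(k): 15:50625 5:625 3:81 1:1  a_15=51332
d|16:{1,2,4,8,16}  Σf=1+16+256+4096+65536=69905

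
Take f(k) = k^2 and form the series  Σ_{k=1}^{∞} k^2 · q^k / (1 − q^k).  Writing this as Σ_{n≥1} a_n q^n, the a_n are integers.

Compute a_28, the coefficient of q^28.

n=28: 28·1 14·2 7·4 4·7 2·14 1·28  f→[784+196+49+16+4+1]=1050

a_28 = 1050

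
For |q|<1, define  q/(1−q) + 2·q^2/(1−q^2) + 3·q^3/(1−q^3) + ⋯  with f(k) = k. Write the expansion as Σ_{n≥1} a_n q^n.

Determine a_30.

a_30 = 72

d|30:{1,2,3,5,6,10,15,30}  Σf=1+2+3+5+6+10+15+30=72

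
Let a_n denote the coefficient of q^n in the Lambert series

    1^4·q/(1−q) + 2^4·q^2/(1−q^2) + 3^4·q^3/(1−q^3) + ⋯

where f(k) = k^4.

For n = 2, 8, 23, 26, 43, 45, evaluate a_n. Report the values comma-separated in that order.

d|2:{2,1}  Σf=16+1=17
[q^8] f(1)=1,f(2)=16,f(4)=256,f(8)=4096 ⇒ 4369
d|23:{23,1}  Σf=279841+1=279842
n=26: 26·1 13·2 2·13 1·26  f→[456976+28561+16+1]=485554
[q^43] f(1)=1,f(43)=3418801 ⇒ 3418802
q^45  k|45↦f(k): 45:4100625 15:50625 9:6561 5:625 3:81 1:1  a_45=4158518

17, 4369, 279842, 485554, 3418802, 4158518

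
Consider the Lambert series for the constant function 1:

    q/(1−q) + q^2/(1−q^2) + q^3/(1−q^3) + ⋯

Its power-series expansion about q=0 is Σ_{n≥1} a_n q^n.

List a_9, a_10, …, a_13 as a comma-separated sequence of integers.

3, 4, 2, 6, 2

n=9: 9·1 3·3 1·9  f→[1+1+1]=3
n=10: 1·10 2·5 5·2 10·1  f→[1+1+1+1]=4
q^11  k|11↦f(k): 11:1 1:1  a_11=2
d|12:{12,6,4,3,2,1}  Σf=1+1+1+1+1+1=6
[q^13] f(1)=1,f(13)=1 ⇒ 2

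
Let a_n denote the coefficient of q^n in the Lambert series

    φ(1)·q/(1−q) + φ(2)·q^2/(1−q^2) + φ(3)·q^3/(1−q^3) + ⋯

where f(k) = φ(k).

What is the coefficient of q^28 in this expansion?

q^28  k|28↦φ(k): 1:1 2:1 4:2 7:6 14:6 28:12  a_28=28

a_28 = 28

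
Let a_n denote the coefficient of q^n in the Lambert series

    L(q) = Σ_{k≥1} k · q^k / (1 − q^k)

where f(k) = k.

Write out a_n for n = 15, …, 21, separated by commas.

n=15: 15·1 5·3 3·5 1·15  f→[15+5+3+1]=24
n=16: 16·1 8·2 4·4 2·8 1·16  f→[16+8+4+2+1]=31
n=17: 1·17 17·1  f→[1+17]=18
[q^18] f(18)=18,f(9)=9,f(6)=6,f(3)=3,f(2)=2,f(1)=1 ⇒ 39
d|19:{1,19}  Σf=1+19=20
q^20  k|20↦f(k): 20:20 10:10 5:5 4:4 2:2 1:1  a_20=42
[q^21] f(1)=1,f(3)=3,f(7)=7,f(21)=21 ⇒ 32

24, 31, 18, 39, 20, 42, 32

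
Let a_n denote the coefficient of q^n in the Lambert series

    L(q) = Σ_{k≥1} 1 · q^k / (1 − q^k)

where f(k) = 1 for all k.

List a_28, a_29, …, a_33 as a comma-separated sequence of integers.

q^28  k|28↦f(k): 28:1 14:1 7:1 4:1 2:1 1:1  a_28=6
d|29:{29,1}  Σf=1+1=2
d|30:{30,15,10,6,5,3,2,1}  Σf=1+1+1+1+1+1+1+1=8
[q^31] f(1)=1,f(31)=1 ⇒ 2
d|32:{32,16,8,4,2,1}  Σf=1+1+1+1+1+1=6
q^33  k|33↦f(k): 33:1 11:1 3:1 1:1  a_33=4

6, 2, 8, 2, 6, 4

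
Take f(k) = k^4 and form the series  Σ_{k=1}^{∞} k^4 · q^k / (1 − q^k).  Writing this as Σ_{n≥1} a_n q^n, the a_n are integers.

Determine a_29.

a_29 = 707282

d|29:{29,1}  Σf=707281+1=707282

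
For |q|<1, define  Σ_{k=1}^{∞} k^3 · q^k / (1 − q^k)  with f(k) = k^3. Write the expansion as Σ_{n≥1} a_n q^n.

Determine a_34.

a_34 = 44226

q^34  k|34↦f(k): 34:39304 17:4913 2:8 1:1  a_34=44226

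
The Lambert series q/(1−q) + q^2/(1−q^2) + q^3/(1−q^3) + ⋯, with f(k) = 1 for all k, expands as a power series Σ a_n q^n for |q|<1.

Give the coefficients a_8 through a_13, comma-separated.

4, 3, 4, 2, 6, 2

n=8: 8·1 4·2 2·4 1·8  f→[1+1+1+1]=4
n=9: 9·1 3·3 1·9  f→[1+1+1]=3
q^10  k|10↦f(k): 10:1 5:1 2:1 1:1  a_10=4
q^11  k|11↦f(k): 11:1 1:1  a_11=2
d|12:{1,2,3,4,6,12}  Σf=1+1+1+1+1+1=6
[q^13] f(13)=1,f(1)=1 ⇒ 2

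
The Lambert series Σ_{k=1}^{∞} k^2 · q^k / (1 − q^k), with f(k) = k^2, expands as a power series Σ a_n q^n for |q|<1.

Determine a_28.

a_28 = 1050

d|28:{28,14,7,4,2,1}  Σf=784+196+49+16+4+1=1050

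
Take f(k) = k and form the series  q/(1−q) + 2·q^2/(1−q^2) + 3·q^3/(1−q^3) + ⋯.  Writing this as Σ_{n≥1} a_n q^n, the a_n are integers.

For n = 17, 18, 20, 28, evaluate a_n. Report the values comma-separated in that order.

18, 39, 42, 56

d|17:{1,17}  Σf=1+17=18
n=18: 18·1 9·2 6·3 3·6 2·9 1·18  f→[18+9+6+3+2+1]=39
q^20  k|20↦f(k): 1:1 2:2 4:4 5:5 10:10 20:20  a_20=42
q^28  k|28↦f(k): 28:28 14:14 7:7 4:4 2:2 1:1  a_28=56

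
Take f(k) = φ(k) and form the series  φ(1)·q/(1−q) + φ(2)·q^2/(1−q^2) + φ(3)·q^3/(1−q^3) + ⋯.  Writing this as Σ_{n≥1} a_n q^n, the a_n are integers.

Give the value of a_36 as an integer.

q^36  k|36↦φ(k): 1:1 2:1 3:2 4:2 6:2 9:6 12:4 18:6 36:12  a_36=36

a_36 = 36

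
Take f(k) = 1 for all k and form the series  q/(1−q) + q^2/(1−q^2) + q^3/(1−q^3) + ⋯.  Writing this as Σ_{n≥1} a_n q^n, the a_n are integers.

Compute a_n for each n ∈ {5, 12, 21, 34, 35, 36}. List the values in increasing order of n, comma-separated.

2, 6, 4, 4, 4, 9

[q^5] f(5)=1,f(1)=1 ⇒ 2
q^12  k|12↦f(k): 1:1 2:1 3:1 4:1 6:1 12:1  a_12=6
d|21:{1,3,7,21}  Σf=1+1+1+1=4
[q^34] f(1)=1,f(2)=1,f(17)=1,f(34)=1 ⇒ 4
d|35:{35,7,5,1}  Σf=1+1+1+1=4
[q^36] f(1)=1,f(2)=1,f(3)=1,f(4)=1,f(6)=1,f(9)=1,f(12)=1,f(18)=1,f(36)=1 ⇒ 9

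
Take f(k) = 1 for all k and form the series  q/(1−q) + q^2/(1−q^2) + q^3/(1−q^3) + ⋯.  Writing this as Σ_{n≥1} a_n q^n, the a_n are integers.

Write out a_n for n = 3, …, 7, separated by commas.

2, 3, 2, 4, 2

d|3:{1,3}  Σf=1+1=2
d|4:{4,2,1}  Σf=1+1+1=3
q^5  k|5↦f(k): 5:1 1:1  a_5=2
q^6  k|6↦f(k): 6:1 3:1 2:1 1:1  a_6=4
q^7  k|7↦f(k): 1:1 7:1  a_7=2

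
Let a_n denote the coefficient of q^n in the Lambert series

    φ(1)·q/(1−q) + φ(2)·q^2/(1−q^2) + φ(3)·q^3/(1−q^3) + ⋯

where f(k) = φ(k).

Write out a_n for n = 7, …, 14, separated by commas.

n=7: 7·1 1·7  φ→[6+1]=7
[q^8] φ(1)=1,φ(2)=1,φ(4)=2,φ(8)=4 ⇒ 8
[q^9] φ(1)=1,φ(3)=2,φ(9)=6 ⇒ 9
q^10  k|10↦φ(k): 1:1 2:1 5:4 10:4  a_10=10
d|11:{11,1}  Σφ=10+1=11
q^12  k|12↦φ(k): 1:1 2:1 3:2 4:2 6:2 12:4  a_12=12
q^13  k|13↦φ(k): 13:12 1:1  a_13=13
d|14:{1,2,7,14}  Σφ=1+1+6+6=14

7, 8, 9, 10, 11, 12, 13, 14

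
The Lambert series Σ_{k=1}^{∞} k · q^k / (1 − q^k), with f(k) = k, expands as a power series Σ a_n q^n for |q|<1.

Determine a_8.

d|8:{8,4,2,1}  Σf=8+4+2+1=15

a_8 = 15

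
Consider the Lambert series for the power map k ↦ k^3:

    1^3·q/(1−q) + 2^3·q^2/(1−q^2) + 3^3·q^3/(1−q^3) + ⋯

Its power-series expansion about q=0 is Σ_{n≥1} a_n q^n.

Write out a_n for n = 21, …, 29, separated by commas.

d|21:{21,7,3,1}  Σf=9261+343+27+1=9632
q^22  k|22↦f(k): 1:1 2:8 11:1331 22:10648  a_22=11988
q^23  k|23↦f(k): 1:1 23:12167  a_23=12168
n=24: 1·24 2·12 3·8 4·6 6·4 8·3 12·2 24·1  f→[1+8+27+64+216+512+1728+13824]=16380
d|25:{1,5,25}  Σf=1+125+15625=15751
n=26: 26·1 13·2 2·13 1·26  f→[17576+2197+8+1]=19782
[q^27] f(1)=1,f(3)=27,f(9)=729,f(27)=19683 ⇒ 20440
[q^28] f(1)=1,f(2)=8,f(4)=64,f(7)=343,f(14)=2744,f(28)=21952 ⇒ 25112
d|29:{1,29}  Σf=1+24389=24390

9632, 11988, 12168, 16380, 15751, 19782, 20440, 25112, 24390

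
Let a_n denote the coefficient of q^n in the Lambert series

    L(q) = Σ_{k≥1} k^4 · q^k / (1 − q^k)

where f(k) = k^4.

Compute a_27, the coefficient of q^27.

d|27:{27,9,3,1}  Σf=531441+6561+81+1=538084

a_27 = 538084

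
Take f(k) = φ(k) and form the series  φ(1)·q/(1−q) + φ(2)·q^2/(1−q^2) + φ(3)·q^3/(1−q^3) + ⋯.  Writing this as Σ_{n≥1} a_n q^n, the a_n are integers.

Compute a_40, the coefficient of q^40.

n=40: 40·1 20·2 10·4 8·5 5·8 4·10 2·20 1·40  φ→[16+8+4+4+4+2+1+1]=40

a_40 = 40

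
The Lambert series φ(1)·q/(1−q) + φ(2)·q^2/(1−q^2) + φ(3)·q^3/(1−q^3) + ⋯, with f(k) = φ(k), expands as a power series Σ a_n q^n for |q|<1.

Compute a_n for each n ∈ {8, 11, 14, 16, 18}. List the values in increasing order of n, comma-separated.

d|8:{1,2,4,8}  Σφ=1+1+2+4=8
n=11: 1·11 11·1  φ→[1+10]=11
q^14  k|14↦φ(k): 14:6 7:6 2:1 1:1  a_14=14
d|16:{1,2,4,8,16}  Σφ=1+1+2+4+8=16
n=18: 18·1 9·2 6·3 3·6 2·9 1·18  φ→[6+6+2+2+1+1]=18

8, 11, 14, 16, 18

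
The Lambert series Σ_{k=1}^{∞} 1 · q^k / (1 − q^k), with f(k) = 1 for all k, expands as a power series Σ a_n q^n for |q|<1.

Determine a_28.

a_28 = 6

[q^28] f(28)=1,f(14)=1,f(7)=1,f(4)=1,f(2)=1,f(1)=1 ⇒ 6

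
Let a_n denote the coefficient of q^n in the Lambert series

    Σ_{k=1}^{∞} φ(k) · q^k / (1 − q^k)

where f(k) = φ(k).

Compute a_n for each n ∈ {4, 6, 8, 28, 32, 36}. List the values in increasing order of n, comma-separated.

q^4  k|4↦φ(k): 4:2 2:1 1:1  a_4=4
n=6: 6·1 3·2 2·3 1·6  φ→[2+2+1+1]=6
[q^8] φ(8)=4,φ(4)=2,φ(2)=1,φ(1)=1 ⇒ 8
d|28:{28,14,7,4,2,1}  Σφ=12+6+6+2+1+1=28
[q^32] φ(32)=16,φ(16)=8,φ(8)=4,φ(4)=2,φ(2)=1,φ(1)=1 ⇒ 32
d|36:{1,2,3,4,6,9,12,18,36}  Σφ=1+1+2+2+2+6+4+6+12=36

4, 6, 8, 28, 32, 36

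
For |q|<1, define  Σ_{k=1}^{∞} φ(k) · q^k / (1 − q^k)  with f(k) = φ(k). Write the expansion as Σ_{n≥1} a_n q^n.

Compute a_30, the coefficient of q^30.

d|30:{1,2,3,5,6,10,15,30}  Σφ=1+1+2+4+2+4+8+8=30

a_30 = 30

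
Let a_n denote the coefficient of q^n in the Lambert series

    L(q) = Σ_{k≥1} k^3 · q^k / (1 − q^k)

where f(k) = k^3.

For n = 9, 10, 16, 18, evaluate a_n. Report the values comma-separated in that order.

757, 1134, 4681, 6813

[q^9] f(9)=729,f(3)=27,f(1)=1 ⇒ 757
q^10  k|10↦f(k): 10:1000 5:125 2:8 1:1  a_10=1134
n=16: 16·1 8·2 4·4 2·8 1·16  f→[4096+512+64+8+1]=4681
q^18  k|18↦f(k): 1:1 2:8 3:27 6:216 9:729 18:5832  a_18=6813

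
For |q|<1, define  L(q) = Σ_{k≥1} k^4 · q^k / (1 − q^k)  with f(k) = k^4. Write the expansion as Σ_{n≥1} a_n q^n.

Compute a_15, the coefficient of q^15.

n=15: 15·1 5·3 3·5 1·15  f→[50625+625+81+1]=51332

a_15 = 51332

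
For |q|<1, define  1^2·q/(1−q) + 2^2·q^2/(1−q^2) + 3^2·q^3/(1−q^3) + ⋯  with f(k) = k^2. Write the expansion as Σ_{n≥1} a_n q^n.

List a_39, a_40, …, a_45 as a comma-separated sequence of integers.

[q^39] f(1)=1,f(3)=9,f(13)=169,f(39)=1521 ⇒ 1700
[q^40] f(40)=1600,f(20)=400,f(10)=100,f(8)=64,f(5)=25,f(4)=16,f(2)=4,f(1)=1 ⇒ 2210
d|41:{1,41}  Σf=1+1681=1682
[q^42] f(1)=1,f(2)=4,f(3)=9,f(6)=36,f(7)=49,f(14)=196,f(21)=441,f(42)=1764 ⇒ 2500
q^43  k|43↦f(k): 43:1849 1:1  a_43=1850
d|44:{44,22,11,4,2,1}  Σf=1936+484+121+16+4+1=2562
q^45  k|45↦f(k): 1:1 3:9 5:25 9:81 15:225 45:2025  a_45=2366

1700, 2210, 1682, 2500, 1850, 2562, 2366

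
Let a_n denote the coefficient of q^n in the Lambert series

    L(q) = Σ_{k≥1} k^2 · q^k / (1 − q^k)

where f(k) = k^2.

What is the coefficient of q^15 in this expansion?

a_15 = 260

q^15  k|15↦f(k): 1:1 3:9 5:25 15:225  a_15=260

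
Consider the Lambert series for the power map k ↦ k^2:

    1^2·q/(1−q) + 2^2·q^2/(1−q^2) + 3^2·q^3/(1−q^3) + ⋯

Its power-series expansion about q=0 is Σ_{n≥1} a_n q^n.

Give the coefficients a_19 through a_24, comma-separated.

n=19: 19·1 1·19  f→[361+1]=362
n=20: 1·20 2·10 4·5 5·4 10·2 20·1  f→[1+4+16+25+100+400]=546
q^21  k|21↦f(k): 21:441 7:49 3:9 1:1  a_21=500
q^22  k|22↦f(k): 1:1 2:4 11:121 22:484  a_22=610
[q^23] f(1)=1,f(23)=529 ⇒ 530
q^24  k|24↦f(k): 24:576 12:144 8:64 6:36 4:16 3:9 2:4 1:1  a_24=850

362, 546, 500, 610, 530, 850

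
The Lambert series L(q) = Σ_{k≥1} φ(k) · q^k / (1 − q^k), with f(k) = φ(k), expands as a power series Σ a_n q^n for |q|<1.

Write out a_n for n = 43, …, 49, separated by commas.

q^43  k|43↦φ(k): 1:1 43:42  a_43=43
q^44  k|44↦φ(k): 1:1 2:1 4:2 11:10 22:10 44:20  a_44=44
[q^45] φ(1)=1,φ(3)=2,φ(5)=4,φ(9)=6,φ(15)=8,φ(45)=24 ⇒ 45
d|46:{46,23,2,1}  Σφ=22+22+1+1=46
n=47: 1·47 47·1  φ→[1+46]=47
n=48: 1·48 2·24 3·16 4·12 6·8 8·6 12·4 16·3 24·2 48·1  φ→[1+1+2+2+2+4+4+8+8+16]=48
q^49  k|49↦φ(k): 1:1 7:6 49:42  a_49=49

43, 44, 45, 46, 47, 48, 49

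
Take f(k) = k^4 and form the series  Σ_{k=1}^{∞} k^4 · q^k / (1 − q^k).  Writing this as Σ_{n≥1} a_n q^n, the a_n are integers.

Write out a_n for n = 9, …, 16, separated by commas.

d|9:{9,3,1}  Σf=6561+81+1=6643
[q^10] f(1)=1,f(2)=16,f(5)=625,f(10)=10000 ⇒ 10642
n=11: 1·11 11·1  f→[1+14641]=14642
n=12: 12·1 6·2 4·3 3·4 2·6 1·12  f→[20736+1296+256+81+16+1]=22386
q^13  k|13↦f(k): 13:28561 1:1  a_13=28562
q^14  k|14↦f(k): 14:38416 7:2401 2:16 1:1  a_14=40834
n=15: 15·1 5·3 3·5 1·15  f→[50625+625+81+1]=51332
q^16  k|16↦f(k): 1:1 2:16 4:256 8:4096 16:65536  a_16=69905

6643, 10642, 14642, 22386, 28562, 40834, 51332, 69905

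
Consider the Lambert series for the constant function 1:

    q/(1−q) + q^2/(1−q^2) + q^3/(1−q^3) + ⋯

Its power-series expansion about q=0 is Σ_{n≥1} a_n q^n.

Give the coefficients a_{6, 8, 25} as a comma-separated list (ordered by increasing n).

[q^6] f(1)=1,f(2)=1,f(3)=1,f(6)=1 ⇒ 4
q^8  k|8↦f(k): 8:1 4:1 2:1 1:1  a_8=4
n=25: 25·1 5·5 1·25  f→[1+1+1]=3

4, 4, 3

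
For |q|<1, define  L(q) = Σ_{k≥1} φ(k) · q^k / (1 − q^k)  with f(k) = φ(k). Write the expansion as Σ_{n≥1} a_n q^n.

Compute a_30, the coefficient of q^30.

d|30:{30,15,10,6,5,3,2,1}  Σφ=8+8+4+2+4+2+1+1=30

a_30 = 30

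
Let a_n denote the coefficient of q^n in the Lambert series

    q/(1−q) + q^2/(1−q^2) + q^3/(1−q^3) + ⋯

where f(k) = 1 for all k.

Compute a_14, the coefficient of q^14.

[q^14] f(1)=1,f(2)=1,f(7)=1,f(14)=1 ⇒ 4

a_14 = 4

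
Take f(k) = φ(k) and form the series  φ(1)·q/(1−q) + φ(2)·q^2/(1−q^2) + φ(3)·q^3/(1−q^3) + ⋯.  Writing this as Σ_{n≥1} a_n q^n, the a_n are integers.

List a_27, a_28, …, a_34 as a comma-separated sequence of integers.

[q^27] φ(27)=18,φ(9)=6,φ(3)=2,φ(1)=1 ⇒ 27
q^28  k|28↦φ(k): 1:1 2:1 4:2 7:6 14:6 28:12  a_28=28
n=29: 1·29 29·1  φ→[1+28]=29
n=30: 30·1 15·2 10·3 6·5 5·6 3·10 2·15 1·30  φ→[8+8+4+2+4+2+1+1]=30
q^31  k|31↦φ(k): 31:30 1:1  a_31=31
[q^32] φ(1)=1,φ(2)=1,φ(4)=2,φ(8)=4,φ(16)=8,φ(32)=16 ⇒ 32
q^33  k|33↦φ(k): 33:20 11:10 3:2 1:1  a_33=33
d|34:{34,17,2,1}  Σφ=16+16+1+1=34

27, 28, 29, 30, 31, 32, 33, 34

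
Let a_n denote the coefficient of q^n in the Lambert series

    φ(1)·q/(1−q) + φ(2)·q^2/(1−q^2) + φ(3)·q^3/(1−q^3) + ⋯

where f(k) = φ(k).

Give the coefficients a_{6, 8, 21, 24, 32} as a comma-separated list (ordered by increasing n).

[q^6] φ(6)=2,φ(3)=2,φ(2)=1,φ(1)=1 ⇒ 6
d|8:{1,2,4,8}  Σφ=1+1+2+4=8
[q^21] φ(1)=1,φ(3)=2,φ(7)=6,φ(21)=12 ⇒ 21
d|24:{24,12,8,6,4,3,2,1}  Σφ=8+4+4+2+2+2+1+1=24
n=32: 32·1 16·2 8·4 4·8 2·16 1·32  φ→[16+8+4+2+1+1]=32

6, 8, 21, 24, 32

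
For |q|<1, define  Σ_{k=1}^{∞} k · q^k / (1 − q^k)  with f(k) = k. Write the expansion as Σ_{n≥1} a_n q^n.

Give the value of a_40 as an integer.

n=40: 1·40 2·20 4·10 5·8 8·5 10·4 20·2 40·1  f→[1+2+4+5+8+10+20+40]=90

a_40 = 90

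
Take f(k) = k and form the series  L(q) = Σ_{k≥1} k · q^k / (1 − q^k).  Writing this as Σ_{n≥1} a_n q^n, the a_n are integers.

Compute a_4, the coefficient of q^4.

a_4 = 7

n=4: 4·1 2·2 1·4  f→[4+2+1]=7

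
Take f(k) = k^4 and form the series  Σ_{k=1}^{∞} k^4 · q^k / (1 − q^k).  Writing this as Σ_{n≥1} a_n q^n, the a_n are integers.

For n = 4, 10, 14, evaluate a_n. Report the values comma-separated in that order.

q^4  k|4↦f(k): 1:1 2:16 4:256  a_4=273
n=10: 10·1 5·2 2·5 1·10  f→[10000+625+16+1]=10642
d|14:{1,2,7,14}  Σf=1+16+2401+38416=40834

273, 10642, 40834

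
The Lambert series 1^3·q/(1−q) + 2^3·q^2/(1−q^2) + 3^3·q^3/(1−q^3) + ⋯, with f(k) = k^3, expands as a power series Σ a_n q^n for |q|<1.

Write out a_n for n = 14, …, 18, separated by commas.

d|14:{14,7,2,1}  Σf=2744+343+8+1=3096
n=15: 15·1 5·3 3·5 1·15  f→[3375+125+27+1]=3528
q^16  k|16↦f(k): 1:1 2:8 4:64 8:512 16:4096  a_16=4681
q^17  k|17↦f(k): 1:1 17:4913  a_17=4914
n=18: 1·18 2·9 3·6 6·3 9·2 18·1  f→[1+8+27+216+729+5832]=6813

3096, 3528, 4681, 4914, 6813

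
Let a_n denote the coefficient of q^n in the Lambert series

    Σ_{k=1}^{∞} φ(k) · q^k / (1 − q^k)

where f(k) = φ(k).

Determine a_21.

n=21: 1·21 3·7 7·3 21·1  φ→[1+2+6+12]=21

a_21 = 21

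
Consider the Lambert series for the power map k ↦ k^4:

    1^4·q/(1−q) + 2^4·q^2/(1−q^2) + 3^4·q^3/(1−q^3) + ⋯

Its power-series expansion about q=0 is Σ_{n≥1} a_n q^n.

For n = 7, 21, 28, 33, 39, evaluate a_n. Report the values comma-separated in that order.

2402, 196964, 655746, 1200644, 2342084

[q^7] f(1)=1,f(7)=2401 ⇒ 2402
q^21  k|21↦f(k): 21:194481 7:2401 3:81 1:1  a_21=196964
d|28:{28,14,7,4,2,1}  Σf=614656+38416+2401+256+16+1=655746
n=33: 1·33 3·11 11·3 33·1  f→[1+81+14641+1185921]=1200644
[q^39] f(1)=1,f(3)=81,f(13)=28561,f(39)=2313441 ⇒ 2342084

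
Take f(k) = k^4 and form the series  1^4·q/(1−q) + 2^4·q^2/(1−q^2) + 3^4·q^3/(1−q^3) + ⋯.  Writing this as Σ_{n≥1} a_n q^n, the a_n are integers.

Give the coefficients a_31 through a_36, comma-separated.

[q^31] f(31)=923521,f(1)=1 ⇒ 923522
d|32:{1,2,4,8,16,32}  Σf=1+16+256+4096+65536+1048576=1118481
d|33:{33,11,3,1}  Σf=1185921+14641+81+1=1200644
q^34  k|34↦f(k): 1:1 2:16 17:83521 34:1336336  a_34=1419874
[q^35] f(35)=1500625,f(7)=2401,f(5)=625,f(1)=1 ⇒ 1503652
[q^36] f(1)=1,f(2)=16,f(3)=81,f(4)=256,f(6)=1296,f(9)=6561,f(12)=20736,f(18)=104976,f(36)=1679616 ⇒ 1813539

923522, 1118481, 1200644, 1419874, 1503652, 1813539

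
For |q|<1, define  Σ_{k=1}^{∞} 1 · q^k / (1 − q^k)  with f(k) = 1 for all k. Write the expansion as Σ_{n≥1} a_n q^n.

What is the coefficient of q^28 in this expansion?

q^28  k|28↦f(k): 1:1 2:1 4:1 7:1 14:1 28:1  a_28=6

a_28 = 6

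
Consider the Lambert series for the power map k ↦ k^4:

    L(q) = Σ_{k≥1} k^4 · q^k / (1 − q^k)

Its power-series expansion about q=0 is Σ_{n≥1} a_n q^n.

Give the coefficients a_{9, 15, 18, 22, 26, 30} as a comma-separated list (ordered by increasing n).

6643, 51332, 112931, 248914, 485554, 872644

n=9: 9·1 3·3 1·9  f→[6561+81+1]=6643
n=15: 1·15 3·5 5·3 15·1  f→[1+81+625+50625]=51332
d|18:{1,2,3,6,9,18}  Σf=1+16+81+1296+6561+104976=112931
n=22: 1·22 2·11 11·2 22·1  f→[1+16+14641+234256]=248914
q^26  k|26↦f(k): 26:456976 13:28561 2:16 1:1  a_26=485554
d|30:{1,2,3,5,6,10,15,30}  Σf=1+16+81+625+1296+10000+50625+810000=872644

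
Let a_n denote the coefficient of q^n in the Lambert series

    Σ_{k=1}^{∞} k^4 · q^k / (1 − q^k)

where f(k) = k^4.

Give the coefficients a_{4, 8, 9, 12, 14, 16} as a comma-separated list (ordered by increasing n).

273, 4369, 6643, 22386, 40834, 69905

[q^4] f(1)=1,f(2)=16,f(4)=256 ⇒ 273
d|8:{8,4,2,1}  Σf=4096+256+16+1=4369
q^9  k|9↦f(k): 9:6561 3:81 1:1  a_9=6643
d|12:{1,2,3,4,6,12}  Σf=1+16+81+256+1296+20736=22386
q^14  k|14↦f(k): 14:38416 7:2401 2:16 1:1  a_14=40834
q^16  k|16↦f(k): 1:1 2:16 4:256 8:4096 16:65536  a_16=69905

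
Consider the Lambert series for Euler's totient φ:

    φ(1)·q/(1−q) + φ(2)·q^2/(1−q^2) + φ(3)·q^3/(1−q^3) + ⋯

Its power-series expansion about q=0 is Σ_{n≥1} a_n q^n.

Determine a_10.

d|10:{10,5,2,1}  Σφ=4+4+1+1=10

a_10 = 10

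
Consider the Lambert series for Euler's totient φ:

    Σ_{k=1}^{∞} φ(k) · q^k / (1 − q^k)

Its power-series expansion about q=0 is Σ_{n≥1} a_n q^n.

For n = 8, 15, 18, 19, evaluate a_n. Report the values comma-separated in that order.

q^8  k|8↦φ(k): 1:1 2:1 4:2 8:4  a_8=8
n=15: 1·15 3·5 5·3 15·1  φ→[1+2+4+8]=15
q^18  k|18↦φ(k): 18:6 9:6 6:2 3:2 2:1 1:1  a_18=18
n=19: 1·19 19·1  φ→[1+18]=19

8, 15, 18, 19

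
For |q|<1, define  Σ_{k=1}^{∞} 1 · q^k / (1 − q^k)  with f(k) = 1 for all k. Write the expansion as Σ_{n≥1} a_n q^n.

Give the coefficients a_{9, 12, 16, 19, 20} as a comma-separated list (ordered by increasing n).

3, 6, 5, 2, 6

d|9:{1,3,9}  Σf=1+1+1=3
[q^12] f(12)=1,f(6)=1,f(4)=1,f(3)=1,f(2)=1,f(1)=1 ⇒ 6
n=16: 1·16 2·8 4·4 8·2 16·1  f→[1+1+1+1+1]=5
d|19:{1,19}  Σf=1+1=2
q^20  k|20↦f(k): 20:1 10:1 5:1 4:1 2:1 1:1  a_20=6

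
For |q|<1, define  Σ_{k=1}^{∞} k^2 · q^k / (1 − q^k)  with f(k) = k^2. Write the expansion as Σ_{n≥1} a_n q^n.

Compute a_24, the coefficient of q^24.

q^24  k|24↦f(k): 24:576 12:144 8:64 6:36 4:16 3:9 2:4 1:1  a_24=850

a_24 = 850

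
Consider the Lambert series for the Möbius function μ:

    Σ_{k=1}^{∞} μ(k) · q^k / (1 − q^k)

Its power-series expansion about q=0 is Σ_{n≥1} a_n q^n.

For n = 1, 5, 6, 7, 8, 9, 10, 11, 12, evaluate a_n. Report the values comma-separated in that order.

1, 0, 0, 0, 0, 0, 0, 0, 0

[q^1] μ(1)=1 ⇒ 1
d|5:{5,1}  Σμ=(-1)+1=0
q^6  k|6↦μ(k): 6:1 3:-1 2:-1 1:1  a_6=0
q^7  k|7↦μ(k): 7:-1 1:1  a_7=0
d|8:{8,4,2,1}  Σμ=0+0+(-1)+1=0
[q^9] μ(9)=0,μ(3)=-1,μ(1)=1 ⇒ 0
d|10:{10,5,2,1}  Σμ=1+(-1)+(-1)+1=0
q^11  k|11↦μ(k): 11:-1 1:1  a_11=0
[q^12] μ(1)=1,μ(2)=-1,μ(3)=-1,μ(4)=0,μ(6)=1,μ(12)=0 ⇒ 0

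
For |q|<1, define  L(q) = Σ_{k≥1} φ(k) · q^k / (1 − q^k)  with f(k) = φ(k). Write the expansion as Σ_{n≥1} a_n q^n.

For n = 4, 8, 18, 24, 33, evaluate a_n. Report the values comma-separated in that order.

q^4  k|4↦φ(k): 1:1 2:1 4:2  a_4=4
q^8  k|8↦φ(k): 8:4 4:2 2:1 1:1  a_8=8
q^18  k|18↦φ(k): 18:6 9:6 6:2 3:2 2:1 1:1  a_18=18
n=24: 1·24 2·12 3·8 4·6 6·4 8·3 12·2 24·1  φ→[1+1+2+2+2+4+4+8]=24
[q^33] φ(1)=1,φ(3)=2,φ(11)=10,φ(33)=20 ⇒ 33

4, 8, 18, 24, 33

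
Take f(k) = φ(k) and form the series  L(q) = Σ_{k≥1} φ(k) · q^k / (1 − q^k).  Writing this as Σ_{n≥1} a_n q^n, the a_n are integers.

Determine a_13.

d|13:{13,1}  Σφ=12+1=13

a_13 = 13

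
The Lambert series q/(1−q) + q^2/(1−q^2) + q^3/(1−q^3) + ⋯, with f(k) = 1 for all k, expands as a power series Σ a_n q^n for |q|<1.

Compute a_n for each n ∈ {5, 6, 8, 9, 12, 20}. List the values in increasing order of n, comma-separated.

n=5: 1·5 5·1  f→[1+1]=2
n=6: 1·6 2·3 3·2 6·1  f→[1+1+1+1]=4
q^8  k|8↦f(k): 8:1 4:1 2:1 1:1  a_8=4
d|9:{9,3,1}  Σf=1+1+1=3
d|12:{1,2,3,4,6,12}  Σf=1+1+1+1+1+1=6
n=20: 20·1 10·2 5·4 4·5 2·10 1·20  f→[1+1+1+1+1+1]=6

2, 4, 4, 3, 6, 6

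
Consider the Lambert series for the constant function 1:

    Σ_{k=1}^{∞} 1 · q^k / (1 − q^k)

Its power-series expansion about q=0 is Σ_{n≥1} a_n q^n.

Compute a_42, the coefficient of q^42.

a_42 = 8

d|42:{42,21,14,7,6,3,2,1}  Σf=1+1+1+1+1+1+1+1=8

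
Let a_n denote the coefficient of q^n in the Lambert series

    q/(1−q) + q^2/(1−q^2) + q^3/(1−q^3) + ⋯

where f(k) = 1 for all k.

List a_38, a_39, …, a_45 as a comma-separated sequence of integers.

4, 4, 8, 2, 8, 2, 6, 6

d|38:{38,19,2,1}  Σf=1+1+1+1=4
d|39:{39,13,3,1}  Σf=1+1+1+1=4
n=40: 40·1 20·2 10·4 8·5 5·8 4·10 2·20 1·40  f→[1+1+1+1+1+1+1+1]=8
d|41:{1,41}  Σf=1+1=2
n=42: 42·1 21·2 14·3 7·6 6·7 3·14 2·21 1·42  f→[1+1+1+1+1+1+1+1]=8
n=43: 1·43 43·1  f→[1+1]=2
q^44  k|44↦f(k): 1:1 2:1 4:1 11:1 22:1 44:1  a_44=6
d|45:{45,15,9,5,3,1}  Σf=1+1+1+1+1+1=6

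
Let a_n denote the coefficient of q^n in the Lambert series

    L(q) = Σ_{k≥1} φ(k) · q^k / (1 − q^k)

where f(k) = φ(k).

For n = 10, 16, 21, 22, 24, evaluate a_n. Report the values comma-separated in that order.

[q^10] φ(1)=1,φ(2)=1,φ(5)=4,φ(10)=4 ⇒ 10
n=16: 1·16 2·8 4·4 8·2 16·1  φ→[1+1+2+4+8]=16
n=21: 21·1 7·3 3·7 1·21  φ→[12+6+2+1]=21
[q^22] φ(22)=10,φ(11)=10,φ(2)=1,φ(1)=1 ⇒ 22
n=24: 1·24 2·12 3·8 4·6 6·4 8·3 12·2 24·1  φ→[1+1+2+2+2+4+4+8]=24

10, 16, 21, 22, 24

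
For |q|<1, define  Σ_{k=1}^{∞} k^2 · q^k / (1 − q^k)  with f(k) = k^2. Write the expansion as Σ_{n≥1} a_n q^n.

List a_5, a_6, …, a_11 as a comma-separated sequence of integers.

[q^5] f(1)=1,f(5)=25 ⇒ 26
q^6  k|6↦f(k): 6:36 3:9 2:4 1:1  a_6=50
n=7: 7·1 1·7  f→[49+1]=50
n=8: 1·8 2·4 4·2 8·1  f→[1+4+16+64]=85
n=9: 9·1 3·3 1·9  f→[81+9+1]=91
q^10  k|10↦f(k): 1:1 2:4 5:25 10:100  a_10=130
d|11:{1,11}  Σf=1+121=122

26, 50, 50, 85, 91, 130, 122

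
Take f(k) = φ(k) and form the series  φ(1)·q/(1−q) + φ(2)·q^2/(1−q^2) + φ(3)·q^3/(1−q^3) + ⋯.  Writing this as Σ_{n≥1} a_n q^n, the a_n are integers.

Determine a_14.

d|14:{1,2,7,14}  Σφ=1+1+6+6=14

a_14 = 14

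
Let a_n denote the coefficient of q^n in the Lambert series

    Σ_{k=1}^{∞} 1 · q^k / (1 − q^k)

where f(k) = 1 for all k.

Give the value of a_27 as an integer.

a_27 = 4

n=27: 1·27 3·9 9·3 27·1  f→[1+1+1+1]=4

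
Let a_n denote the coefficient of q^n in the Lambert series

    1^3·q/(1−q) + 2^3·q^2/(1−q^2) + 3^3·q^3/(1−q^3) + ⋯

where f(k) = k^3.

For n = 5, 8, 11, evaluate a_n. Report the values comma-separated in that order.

q^5  k|5↦f(k): 1:1 5:125  a_5=126
[q^8] f(8)=512,f(4)=64,f(2)=8,f(1)=1 ⇒ 585
d|11:{11,1}  Σf=1331+1=1332

126, 585, 1332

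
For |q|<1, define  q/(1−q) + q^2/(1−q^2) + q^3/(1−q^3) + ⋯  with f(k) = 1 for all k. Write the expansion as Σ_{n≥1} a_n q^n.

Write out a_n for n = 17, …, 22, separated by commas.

2, 6, 2, 6, 4, 4

[q^17] f(17)=1,f(1)=1 ⇒ 2
q^18  k|18↦f(k): 18:1 9:1 6:1 3:1 2:1 1:1  a_18=6
q^19  k|19↦f(k): 19:1 1:1  a_19=2
[q^20] f(20)=1,f(10)=1,f(5)=1,f(4)=1,f(2)=1,f(1)=1 ⇒ 6
d|21:{21,7,3,1}  Σf=1+1+1+1=4
[q^22] f(22)=1,f(11)=1,f(2)=1,f(1)=1 ⇒ 4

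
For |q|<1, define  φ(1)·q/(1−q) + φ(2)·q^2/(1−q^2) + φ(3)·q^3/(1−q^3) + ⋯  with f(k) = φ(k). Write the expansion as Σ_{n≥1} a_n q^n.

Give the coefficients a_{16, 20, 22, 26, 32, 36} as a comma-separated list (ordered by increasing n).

[q^16] φ(16)=8,φ(8)=4,φ(4)=2,φ(2)=1,φ(1)=1 ⇒ 16
n=20: 1·20 2·10 4·5 5·4 10·2 20·1  φ→[1+1+2+4+4+8]=20
q^22  k|22↦φ(k): 1:1 2:1 11:10 22:10  a_22=22
d|26:{26,13,2,1}  Σφ=12+12+1+1=26
d|32:{1,2,4,8,16,32}  Σφ=1+1+2+4+8+16=32
d|36:{1,2,3,4,6,9,12,18,36}  Σφ=1+1+2+2+2+6+4+6+12=36

16, 20, 22, 26, 32, 36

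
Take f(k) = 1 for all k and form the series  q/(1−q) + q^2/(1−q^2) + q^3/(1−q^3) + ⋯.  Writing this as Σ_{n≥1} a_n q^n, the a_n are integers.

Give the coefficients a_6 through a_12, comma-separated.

d|6:{1,2,3,6}  Σf=1+1+1+1=4
d|7:{1,7}  Σf=1+1=2
d|8:{8,4,2,1}  Σf=1+1+1+1=4
n=9: 9·1 3·3 1·9  f→[1+1+1]=3
n=10: 10·1 5·2 2·5 1·10  f→[1+1+1+1]=4
d|11:{11,1}  Σf=1+1=2
n=12: 1·12 2·6 3·4 4·3 6·2 12·1  f→[1+1+1+1+1+1]=6

4, 2, 4, 3, 4, 2, 6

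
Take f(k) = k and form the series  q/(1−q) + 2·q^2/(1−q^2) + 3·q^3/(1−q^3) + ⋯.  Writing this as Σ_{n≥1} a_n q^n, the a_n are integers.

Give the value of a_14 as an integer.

a_14 = 24

q^14  k|14↦f(k): 14:14 7:7 2:2 1:1  a_14=24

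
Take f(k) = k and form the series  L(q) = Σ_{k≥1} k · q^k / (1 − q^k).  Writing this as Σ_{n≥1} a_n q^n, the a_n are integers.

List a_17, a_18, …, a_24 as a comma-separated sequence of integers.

q^17  k|17↦f(k): 17:17 1:1  a_17=18
q^18  k|18↦f(k): 18:18 9:9 6:6 3:3 2:2 1:1  a_18=39
[q^19] f(1)=1,f(19)=19 ⇒ 20
[q^20] f(20)=20,f(10)=10,f(5)=5,f(4)=4,f(2)=2,f(1)=1 ⇒ 42
d|21:{1,3,7,21}  Σf=1+3+7+21=32
q^22  k|22↦f(k): 22:22 11:11 2:2 1:1  a_22=36
[q^23] f(23)=23,f(1)=1 ⇒ 24
n=24: 1·24 2·12 3·8 4·6 6·4 8·3 12·2 24·1  f→[1+2+3+4+6+8+12+24]=60

18, 39, 20, 42, 32, 36, 24, 60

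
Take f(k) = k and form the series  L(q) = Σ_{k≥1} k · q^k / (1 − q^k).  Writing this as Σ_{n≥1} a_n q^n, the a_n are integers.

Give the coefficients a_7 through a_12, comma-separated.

n=7: 7·1 1·7  f→[7+1]=8
n=8: 8·1 4·2 2·4 1·8  f→[8+4+2+1]=15
[q^9] f(1)=1,f(3)=3,f(9)=9 ⇒ 13
n=10: 10·1 5·2 2·5 1·10  f→[10+5+2+1]=18
[q^11] f(11)=11,f(1)=1 ⇒ 12
d|12:{12,6,4,3,2,1}  Σf=12+6+4+3+2+1=28

8, 15, 13, 18, 12, 28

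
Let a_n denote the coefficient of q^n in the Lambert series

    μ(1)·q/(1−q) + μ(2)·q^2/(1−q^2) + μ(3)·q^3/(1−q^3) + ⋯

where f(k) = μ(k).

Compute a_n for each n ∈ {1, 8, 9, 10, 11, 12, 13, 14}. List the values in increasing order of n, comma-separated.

1, 0, 0, 0, 0, 0, 0, 0

n=1: 1·1  μ→[1]=1
[q^8] μ(1)=1,μ(2)=-1,μ(4)=0,μ(8)=0 ⇒ 0
q^9  k|9↦μ(k): 9:0 3:-1 1:1  a_9=0
d|10:{10,5,2,1}  Σμ=1+(-1)+(-1)+1=0
q^11  k|11↦μ(k): 1:1 11:-1  a_11=0
[q^12] μ(1)=1,μ(2)=-1,μ(3)=-1,μ(4)=0,μ(6)=1,μ(12)=0 ⇒ 0
q^13  k|13↦μ(k): 13:-1 1:1  a_13=0
d|14:{14,7,2,1}  Σμ=1+(-1)+(-1)+1=0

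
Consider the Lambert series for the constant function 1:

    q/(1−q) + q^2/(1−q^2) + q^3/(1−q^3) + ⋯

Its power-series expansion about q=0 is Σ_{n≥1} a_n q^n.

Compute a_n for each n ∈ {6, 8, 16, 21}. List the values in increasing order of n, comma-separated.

[q^6] f(1)=1,f(2)=1,f(3)=1,f(6)=1 ⇒ 4
n=8: 1·8 2·4 4·2 8·1  f→[1+1+1+1]=4
d|16:{1,2,4,8,16}  Σf=1+1+1+1+1=5
d|21:{21,7,3,1}  Σf=1+1+1+1=4

4, 4, 5, 4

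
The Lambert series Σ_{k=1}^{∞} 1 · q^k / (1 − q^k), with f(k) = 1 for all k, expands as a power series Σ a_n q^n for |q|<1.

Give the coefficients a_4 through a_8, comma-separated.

d|4:{4,2,1}  Σf=1+1+1=3
[q^5] f(1)=1,f(5)=1 ⇒ 2
q^6  k|6↦f(k): 1:1 2:1 3:1 6:1  a_6=4
n=7: 7·1 1·7  f→[1+1]=2
q^8  k|8↦f(k): 8:1 4:1 2:1 1:1  a_8=4

3, 2, 4, 2, 4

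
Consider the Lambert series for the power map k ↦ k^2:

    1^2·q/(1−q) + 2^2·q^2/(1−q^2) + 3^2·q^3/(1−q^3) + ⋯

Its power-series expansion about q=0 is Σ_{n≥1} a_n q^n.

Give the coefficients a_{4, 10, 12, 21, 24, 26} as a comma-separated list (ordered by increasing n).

n=4: 1·4 2·2 4·1  f→[1+4+16]=21
q^10  k|10↦f(k): 1:1 2:4 5:25 10:100  a_10=130
[q^12] f(1)=1,f(2)=4,f(3)=9,f(4)=16,f(6)=36,f(12)=144 ⇒ 210
n=21: 1·21 3·7 7·3 21·1  f→[1+9+49+441]=500
[q^24] f(1)=1,f(2)=4,f(3)=9,f(4)=16,f(6)=36,f(8)=64,f(12)=144,f(24)=576 ⇒ 850
d|26:{26,13,2,1}  Σf=676+169+4+1=850

21, 130, 210, 500, 850, 850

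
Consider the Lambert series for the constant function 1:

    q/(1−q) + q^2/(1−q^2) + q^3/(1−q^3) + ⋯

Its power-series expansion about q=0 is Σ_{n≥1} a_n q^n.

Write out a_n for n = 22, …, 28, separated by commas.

4, 2, 8, 3, 4, 4, 6

[q^22] f(1)=1,f(2)=1,f(11)=1,f(22)=1 ⇒ 4
[q^23] f(1)=1,f(23)=1 ⇒ 2
d|24:{24,12,8,6,4,3,2,1}  Σf=1+1+1+1+1+1+1+1=8
d|25:{1,5,25}  Σf=1+1+1=3
q^26  k|26↦f(k): 26:1 13:1 2:1 1:1  a_26=4
q^27  k|27↦f(k): 1:1 3:1 9:1 27:1  a_27=4
d|28:{28,14,7,4,2,1}  Σf=1+1+1+1+1+1=6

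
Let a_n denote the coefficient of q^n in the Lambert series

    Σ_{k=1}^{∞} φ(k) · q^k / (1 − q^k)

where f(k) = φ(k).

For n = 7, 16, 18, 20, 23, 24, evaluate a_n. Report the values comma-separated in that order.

n=7: 1·7 7·1  φ→[1+6]=7
q^16  k|16↦φ(k): 16:8 8:4 4:2 2:1 1:1  a_16=16
n=18: 18·1 9·2 6·3 3·6 2·9 1·18  φ→[6+6+2+2+1+1]=18
d|20:{1,2,4,5,10,20}  Σφ=1+1+2+4+4+8=20
q^23  k|23↦φ(k): 23:22 1:1  a_23=23
q^24  k|24↦φ(k): 1:1 2:1 3:2 4:2 6:2 8:4 12:4 24:8  a_24=24

7, 16, 18, 20, 23, 24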